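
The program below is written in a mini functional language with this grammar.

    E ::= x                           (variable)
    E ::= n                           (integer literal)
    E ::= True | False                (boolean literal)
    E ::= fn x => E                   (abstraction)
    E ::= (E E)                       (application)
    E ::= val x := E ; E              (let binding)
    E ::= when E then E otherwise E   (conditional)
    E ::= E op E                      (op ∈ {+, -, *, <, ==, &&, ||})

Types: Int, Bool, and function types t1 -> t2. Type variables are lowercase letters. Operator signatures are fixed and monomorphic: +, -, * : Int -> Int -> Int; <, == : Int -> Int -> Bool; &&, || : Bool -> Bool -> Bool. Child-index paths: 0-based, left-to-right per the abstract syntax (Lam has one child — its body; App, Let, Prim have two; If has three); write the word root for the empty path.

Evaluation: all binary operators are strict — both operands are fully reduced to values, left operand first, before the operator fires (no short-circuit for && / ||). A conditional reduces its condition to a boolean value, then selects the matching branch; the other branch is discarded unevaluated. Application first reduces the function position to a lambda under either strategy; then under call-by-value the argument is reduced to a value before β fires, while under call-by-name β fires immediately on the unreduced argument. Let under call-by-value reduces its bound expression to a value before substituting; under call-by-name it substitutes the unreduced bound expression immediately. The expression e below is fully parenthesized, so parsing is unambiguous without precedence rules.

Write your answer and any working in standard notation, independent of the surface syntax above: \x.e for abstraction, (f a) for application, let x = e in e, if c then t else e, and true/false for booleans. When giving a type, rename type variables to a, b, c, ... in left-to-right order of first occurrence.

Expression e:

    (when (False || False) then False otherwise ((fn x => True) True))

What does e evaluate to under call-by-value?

Answer: true

Derivation:
step 0: (if (false || false) then false else ((\x.true) true))
step 1: [delta@0] (if false then false else ((\x.true) true))
step 2: [if@root] ((\x.true) true)
step 3: [beta@root] true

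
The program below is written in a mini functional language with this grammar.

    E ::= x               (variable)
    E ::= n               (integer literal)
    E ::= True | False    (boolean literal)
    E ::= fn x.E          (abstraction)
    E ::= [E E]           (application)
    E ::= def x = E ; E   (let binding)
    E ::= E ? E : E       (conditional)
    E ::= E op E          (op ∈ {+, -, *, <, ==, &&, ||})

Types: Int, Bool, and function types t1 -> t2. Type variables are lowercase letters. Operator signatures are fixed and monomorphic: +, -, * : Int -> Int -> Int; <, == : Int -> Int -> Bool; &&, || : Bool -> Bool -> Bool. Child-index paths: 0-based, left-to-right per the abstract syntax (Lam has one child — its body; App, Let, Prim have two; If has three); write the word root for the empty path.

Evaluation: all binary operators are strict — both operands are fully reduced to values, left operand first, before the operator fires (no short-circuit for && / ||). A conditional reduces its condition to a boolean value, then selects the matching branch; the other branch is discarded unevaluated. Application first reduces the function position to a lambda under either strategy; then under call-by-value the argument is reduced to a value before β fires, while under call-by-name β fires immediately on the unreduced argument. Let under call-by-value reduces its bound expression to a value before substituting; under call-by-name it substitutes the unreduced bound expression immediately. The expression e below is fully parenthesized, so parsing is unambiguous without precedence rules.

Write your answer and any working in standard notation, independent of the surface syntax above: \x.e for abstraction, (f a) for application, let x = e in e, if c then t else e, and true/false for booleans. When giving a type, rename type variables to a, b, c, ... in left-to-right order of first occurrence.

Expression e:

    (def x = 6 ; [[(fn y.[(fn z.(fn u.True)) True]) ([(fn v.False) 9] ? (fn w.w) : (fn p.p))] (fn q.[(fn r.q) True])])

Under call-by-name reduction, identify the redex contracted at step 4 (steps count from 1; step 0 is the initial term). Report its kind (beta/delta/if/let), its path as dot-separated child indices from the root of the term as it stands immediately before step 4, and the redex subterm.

Answer: beta at root : ((\u.true) (\q.((\r.q) true)))

Working:
step 0: (let x = 6 in (((\y.((\z.(\u.true)) true)) (if ((\v.false) 9) then (\w.w) else (\p.p))) (\q.((\r.q) true))))
step 1: [let@root] (((\y.((\z.(\u.true)) true)) (if ((\v.false) 9) then (\w.w) else (\p.p))) (\q.((\r.q) true)))
step 2: [beta@0] (((\z.(\u.true)) true) (\q.((\r.q) true)))
step 3: [beta@0] ((\u.true) (\q.((\r.q) true)))
step 4: [beta@root] true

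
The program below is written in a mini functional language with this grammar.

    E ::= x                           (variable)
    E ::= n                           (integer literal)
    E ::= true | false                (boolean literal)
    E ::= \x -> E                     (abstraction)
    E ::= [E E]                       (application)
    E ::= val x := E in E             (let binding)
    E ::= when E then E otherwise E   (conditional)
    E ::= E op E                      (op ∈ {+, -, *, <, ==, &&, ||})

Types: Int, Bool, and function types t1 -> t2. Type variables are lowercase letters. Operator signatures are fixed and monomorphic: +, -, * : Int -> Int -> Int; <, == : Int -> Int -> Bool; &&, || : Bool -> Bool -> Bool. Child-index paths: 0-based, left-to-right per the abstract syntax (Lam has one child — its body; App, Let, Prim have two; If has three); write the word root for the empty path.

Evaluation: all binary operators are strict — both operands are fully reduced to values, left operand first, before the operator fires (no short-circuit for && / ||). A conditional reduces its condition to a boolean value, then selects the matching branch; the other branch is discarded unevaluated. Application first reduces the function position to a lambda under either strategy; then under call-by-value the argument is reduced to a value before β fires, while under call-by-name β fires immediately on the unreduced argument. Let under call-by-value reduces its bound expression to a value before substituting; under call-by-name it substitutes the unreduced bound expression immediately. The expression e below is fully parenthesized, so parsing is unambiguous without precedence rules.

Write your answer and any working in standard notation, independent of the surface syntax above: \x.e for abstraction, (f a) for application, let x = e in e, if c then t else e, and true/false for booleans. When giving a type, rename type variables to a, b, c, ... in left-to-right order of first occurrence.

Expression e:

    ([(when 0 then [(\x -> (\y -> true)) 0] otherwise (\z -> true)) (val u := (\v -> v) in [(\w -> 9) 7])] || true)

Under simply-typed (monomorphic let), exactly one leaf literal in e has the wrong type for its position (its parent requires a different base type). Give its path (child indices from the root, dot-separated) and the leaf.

Answer: 0.0.0 : 0

Working:
  unify Int ~ Bool
  FAIL: mismatch Int ~ Bool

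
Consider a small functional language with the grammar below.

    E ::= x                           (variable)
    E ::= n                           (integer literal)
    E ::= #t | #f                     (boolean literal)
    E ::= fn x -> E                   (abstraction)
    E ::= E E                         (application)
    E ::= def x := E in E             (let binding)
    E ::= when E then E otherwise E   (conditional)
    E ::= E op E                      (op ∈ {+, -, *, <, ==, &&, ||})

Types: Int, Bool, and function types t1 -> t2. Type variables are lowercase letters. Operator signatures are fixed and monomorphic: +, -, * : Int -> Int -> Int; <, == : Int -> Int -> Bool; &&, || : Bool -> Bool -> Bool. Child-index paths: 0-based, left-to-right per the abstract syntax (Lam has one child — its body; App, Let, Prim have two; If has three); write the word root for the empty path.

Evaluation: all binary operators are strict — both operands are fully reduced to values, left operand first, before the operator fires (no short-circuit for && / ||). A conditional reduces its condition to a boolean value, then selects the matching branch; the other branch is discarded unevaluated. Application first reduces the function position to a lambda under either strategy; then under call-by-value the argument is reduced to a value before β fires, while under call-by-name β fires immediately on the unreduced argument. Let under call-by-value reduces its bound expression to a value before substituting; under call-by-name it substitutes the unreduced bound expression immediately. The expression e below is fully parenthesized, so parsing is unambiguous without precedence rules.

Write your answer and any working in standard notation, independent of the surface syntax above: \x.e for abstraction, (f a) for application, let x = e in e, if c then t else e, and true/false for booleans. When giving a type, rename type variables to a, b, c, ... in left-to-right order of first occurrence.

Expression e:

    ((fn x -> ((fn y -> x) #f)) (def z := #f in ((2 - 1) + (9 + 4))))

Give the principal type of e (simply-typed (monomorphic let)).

Answer: Int

Derivation:
x : a
\y._ : b -> a
  unify b -> a ~ Bool -> c
  unify b ~ Bool
  unify a ~ c
_ _ : c
\x._ : c -> c
let z : Bool
  unify Int ~ Int
  unify Int ~ Int
  unify Int ~ Int
  unify Int ~ Int
  unify Int ~ Int
  unify Int ~ Int
  unify c -> c ~ Int -> d
  unify c ~ Int
  unify Int ~ d
_ _ : Int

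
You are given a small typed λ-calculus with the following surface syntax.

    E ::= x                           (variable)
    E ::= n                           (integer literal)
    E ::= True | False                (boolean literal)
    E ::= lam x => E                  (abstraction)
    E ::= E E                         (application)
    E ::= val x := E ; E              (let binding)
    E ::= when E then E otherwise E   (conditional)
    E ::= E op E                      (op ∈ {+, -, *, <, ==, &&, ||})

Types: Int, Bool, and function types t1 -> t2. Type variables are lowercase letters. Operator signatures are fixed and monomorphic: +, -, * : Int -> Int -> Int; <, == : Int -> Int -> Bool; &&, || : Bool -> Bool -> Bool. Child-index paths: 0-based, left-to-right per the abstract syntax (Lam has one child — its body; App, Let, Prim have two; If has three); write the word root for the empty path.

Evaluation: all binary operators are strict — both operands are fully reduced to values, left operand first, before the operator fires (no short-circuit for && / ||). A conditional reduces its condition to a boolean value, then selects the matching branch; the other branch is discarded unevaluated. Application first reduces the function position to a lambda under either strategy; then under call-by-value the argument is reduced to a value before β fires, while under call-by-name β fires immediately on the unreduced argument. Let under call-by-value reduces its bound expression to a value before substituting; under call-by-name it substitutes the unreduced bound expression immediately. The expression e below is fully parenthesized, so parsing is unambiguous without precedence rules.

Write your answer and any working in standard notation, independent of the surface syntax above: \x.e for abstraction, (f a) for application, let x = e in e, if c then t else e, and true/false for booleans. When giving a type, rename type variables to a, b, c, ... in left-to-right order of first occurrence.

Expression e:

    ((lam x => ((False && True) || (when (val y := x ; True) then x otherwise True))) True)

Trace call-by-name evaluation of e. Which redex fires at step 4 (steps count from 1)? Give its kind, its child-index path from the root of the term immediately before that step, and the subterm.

Answer: if at 1 : (if true then true else true)

Working:
step 0: ((\x.((false && true) || (if (let y = x in true) then x else true))) true)
step 1: [beta@root] ((false && true) || (if (let y = true in true) then true else true))
step 2: [delta@0] (false || (if (let y = true in true) then true else true))
step 3: [let@1.0] (false || (if true then true else true))
step 4: [if@1] (false || true)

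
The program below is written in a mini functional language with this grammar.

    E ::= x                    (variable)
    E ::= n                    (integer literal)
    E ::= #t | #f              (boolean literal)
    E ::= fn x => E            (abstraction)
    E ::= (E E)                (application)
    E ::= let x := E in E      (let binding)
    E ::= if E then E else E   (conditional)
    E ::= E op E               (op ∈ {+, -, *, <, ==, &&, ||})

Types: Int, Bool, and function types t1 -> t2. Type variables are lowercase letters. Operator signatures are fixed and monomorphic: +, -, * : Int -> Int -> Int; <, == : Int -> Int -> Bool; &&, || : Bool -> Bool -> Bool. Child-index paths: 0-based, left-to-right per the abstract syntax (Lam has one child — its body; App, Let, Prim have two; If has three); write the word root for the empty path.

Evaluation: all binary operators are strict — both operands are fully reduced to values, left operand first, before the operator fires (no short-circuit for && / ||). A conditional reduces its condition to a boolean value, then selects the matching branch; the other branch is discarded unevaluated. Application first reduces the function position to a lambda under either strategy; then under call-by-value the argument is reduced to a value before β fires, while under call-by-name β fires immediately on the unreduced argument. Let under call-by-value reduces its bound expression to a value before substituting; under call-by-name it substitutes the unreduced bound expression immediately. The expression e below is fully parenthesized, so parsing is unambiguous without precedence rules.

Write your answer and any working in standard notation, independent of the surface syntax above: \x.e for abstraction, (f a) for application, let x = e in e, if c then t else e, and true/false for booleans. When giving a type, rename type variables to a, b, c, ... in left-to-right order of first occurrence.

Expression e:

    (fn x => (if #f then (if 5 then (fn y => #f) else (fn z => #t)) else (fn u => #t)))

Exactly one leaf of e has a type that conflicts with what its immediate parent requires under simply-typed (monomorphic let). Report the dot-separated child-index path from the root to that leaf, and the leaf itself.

Working:
  unify Bool ~ Bool
  unify Int ~ Bool
  FAIL: mismatch Int ~ Bool

Answer: 0.1.0 : 5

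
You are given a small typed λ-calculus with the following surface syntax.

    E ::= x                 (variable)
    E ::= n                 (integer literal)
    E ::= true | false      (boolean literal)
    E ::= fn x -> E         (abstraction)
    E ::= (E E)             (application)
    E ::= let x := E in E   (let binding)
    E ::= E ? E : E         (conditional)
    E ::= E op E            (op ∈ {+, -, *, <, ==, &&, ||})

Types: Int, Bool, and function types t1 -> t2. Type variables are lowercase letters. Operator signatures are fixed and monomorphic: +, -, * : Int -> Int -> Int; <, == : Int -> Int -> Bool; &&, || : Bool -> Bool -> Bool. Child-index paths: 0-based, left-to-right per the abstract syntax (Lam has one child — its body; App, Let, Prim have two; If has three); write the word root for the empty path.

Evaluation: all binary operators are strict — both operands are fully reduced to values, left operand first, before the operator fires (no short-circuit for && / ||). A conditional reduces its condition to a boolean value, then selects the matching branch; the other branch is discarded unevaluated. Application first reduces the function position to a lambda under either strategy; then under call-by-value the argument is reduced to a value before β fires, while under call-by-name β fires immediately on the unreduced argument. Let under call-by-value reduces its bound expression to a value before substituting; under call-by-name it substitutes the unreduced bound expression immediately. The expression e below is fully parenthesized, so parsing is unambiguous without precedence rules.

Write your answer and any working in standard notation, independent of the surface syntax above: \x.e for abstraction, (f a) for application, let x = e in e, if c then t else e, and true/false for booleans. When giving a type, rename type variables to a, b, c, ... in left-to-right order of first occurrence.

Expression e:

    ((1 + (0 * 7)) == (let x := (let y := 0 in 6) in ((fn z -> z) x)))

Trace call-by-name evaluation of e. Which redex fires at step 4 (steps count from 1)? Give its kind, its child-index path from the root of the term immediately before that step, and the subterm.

Answer: beta at 1 : ((\z.z) (let y = 0 in 6))

Working:
step 0: ((1 + (0 * 7)) == (let x = (let y = 0 in 6) in ((\z.z) x)))
step 1: [delta@0.1] ((1 + 0) == (let x = (let y = 0 in 6) in ((\z.z) x)))
step 2: [delta@0] (1 == (let x = (let y = 0 in 6) in ((\z.z) x)))
step 3: [let@1] (1 == ((\z.z) (let y = 0 in 6)))
step 4: [beta@1] (1 == (let y = 0 in 6))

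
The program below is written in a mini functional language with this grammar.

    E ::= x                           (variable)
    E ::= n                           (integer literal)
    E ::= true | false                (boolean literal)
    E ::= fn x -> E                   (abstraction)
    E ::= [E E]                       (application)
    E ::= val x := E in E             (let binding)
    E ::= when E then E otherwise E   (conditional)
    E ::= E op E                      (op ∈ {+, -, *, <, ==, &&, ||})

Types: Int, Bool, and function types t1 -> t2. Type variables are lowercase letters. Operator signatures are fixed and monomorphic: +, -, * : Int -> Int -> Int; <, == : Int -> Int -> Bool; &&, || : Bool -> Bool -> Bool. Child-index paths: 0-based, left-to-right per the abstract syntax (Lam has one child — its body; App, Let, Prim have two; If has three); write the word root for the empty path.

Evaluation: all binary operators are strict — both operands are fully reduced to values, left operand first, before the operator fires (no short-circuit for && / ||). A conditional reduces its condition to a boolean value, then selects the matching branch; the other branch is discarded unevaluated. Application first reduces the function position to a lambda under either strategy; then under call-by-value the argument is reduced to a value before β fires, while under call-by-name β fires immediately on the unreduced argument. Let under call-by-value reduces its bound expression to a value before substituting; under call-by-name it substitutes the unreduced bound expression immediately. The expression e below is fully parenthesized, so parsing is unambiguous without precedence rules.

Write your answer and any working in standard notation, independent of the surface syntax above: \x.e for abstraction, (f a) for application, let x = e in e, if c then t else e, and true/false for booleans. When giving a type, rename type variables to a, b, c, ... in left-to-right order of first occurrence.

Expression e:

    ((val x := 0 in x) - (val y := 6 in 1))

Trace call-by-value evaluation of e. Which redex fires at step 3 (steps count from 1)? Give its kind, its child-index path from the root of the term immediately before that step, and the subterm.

Answer: delta at root : (0 - 1)

Working:
step 0: ((let x = 0 in x) - (let y = 6 in 1))
step 1: [let@0] (0 - (let y = 6 in 1))
step 2: [let@1] (0 - 1)
step 3: [delta@root] -1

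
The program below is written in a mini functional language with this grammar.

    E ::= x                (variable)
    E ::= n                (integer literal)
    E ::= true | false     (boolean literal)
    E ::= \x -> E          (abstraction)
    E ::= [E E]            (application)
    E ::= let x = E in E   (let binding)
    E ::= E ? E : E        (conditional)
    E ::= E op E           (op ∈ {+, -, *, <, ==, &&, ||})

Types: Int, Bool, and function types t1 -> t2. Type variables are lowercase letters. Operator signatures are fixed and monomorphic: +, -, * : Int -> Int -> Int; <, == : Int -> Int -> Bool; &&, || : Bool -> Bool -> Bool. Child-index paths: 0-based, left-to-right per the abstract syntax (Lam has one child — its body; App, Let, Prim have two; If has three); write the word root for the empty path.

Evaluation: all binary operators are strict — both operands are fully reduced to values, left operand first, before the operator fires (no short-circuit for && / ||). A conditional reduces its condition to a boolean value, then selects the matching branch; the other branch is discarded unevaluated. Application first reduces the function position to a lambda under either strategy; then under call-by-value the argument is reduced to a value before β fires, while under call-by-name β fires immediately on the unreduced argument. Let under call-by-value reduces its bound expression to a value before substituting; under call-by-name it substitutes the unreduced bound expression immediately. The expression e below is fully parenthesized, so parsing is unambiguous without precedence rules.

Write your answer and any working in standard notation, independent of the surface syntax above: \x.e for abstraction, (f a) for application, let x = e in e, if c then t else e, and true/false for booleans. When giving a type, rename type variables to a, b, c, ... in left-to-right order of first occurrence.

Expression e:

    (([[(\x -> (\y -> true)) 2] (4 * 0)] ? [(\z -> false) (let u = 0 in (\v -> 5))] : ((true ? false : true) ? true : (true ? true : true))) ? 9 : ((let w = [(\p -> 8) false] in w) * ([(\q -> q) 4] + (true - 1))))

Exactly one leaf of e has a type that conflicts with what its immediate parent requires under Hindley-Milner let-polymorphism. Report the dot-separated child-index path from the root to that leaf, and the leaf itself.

Answer: 2.1.1.0 : true

Derivation:
\y._ : b -> Bool
\x._ : a -> b -> Bool
  unify a -> b -> Bool ~ Int -> c
  unify a ~ Int
  unify b -> Bool ~ c
_ _ : b -> Bool
  unify Int ~ Int
  unify Int ~ Int
  unify b -> Bool ~ Int -> d
  unify b ~ Int
  unify Bool ~ d
_ _ : Bool
  unify Bool ~ Bool
\z._ : e -> Bool
let u : Int
\v._ : f -> Int
  unify e -> Bool ~ (f -> Int) -> g
  unify e ~ f -> Int
  unify Bool ~ g
_ _ : Bool
  unify Bool ~ Bool
  unify Bool ~ Bool
  unify Bool ~ Bool
  unify Bool ~ Bool
  unify Bool ~ Bool
  unify Bool ~ Bool
  unify Bool ~ Bool
  unify Bool ~ Bool
\p._ : h -> Int
  unify h -> Int ~ Bool -> i
  unify h ~ Bool
  unify Int ~ i
_ _ : Int
let w : Int
w : Int
  unify Int ~ Int
q : j
\q._ : j -> j
  unify j -> j ~ Int -> k
  unify j ~ Int
  unify Int ~ k
_ _ : Int
  unify Int ~ Int
  unify Bool ~ Int
  FAIL: mismatch Bool ~ Int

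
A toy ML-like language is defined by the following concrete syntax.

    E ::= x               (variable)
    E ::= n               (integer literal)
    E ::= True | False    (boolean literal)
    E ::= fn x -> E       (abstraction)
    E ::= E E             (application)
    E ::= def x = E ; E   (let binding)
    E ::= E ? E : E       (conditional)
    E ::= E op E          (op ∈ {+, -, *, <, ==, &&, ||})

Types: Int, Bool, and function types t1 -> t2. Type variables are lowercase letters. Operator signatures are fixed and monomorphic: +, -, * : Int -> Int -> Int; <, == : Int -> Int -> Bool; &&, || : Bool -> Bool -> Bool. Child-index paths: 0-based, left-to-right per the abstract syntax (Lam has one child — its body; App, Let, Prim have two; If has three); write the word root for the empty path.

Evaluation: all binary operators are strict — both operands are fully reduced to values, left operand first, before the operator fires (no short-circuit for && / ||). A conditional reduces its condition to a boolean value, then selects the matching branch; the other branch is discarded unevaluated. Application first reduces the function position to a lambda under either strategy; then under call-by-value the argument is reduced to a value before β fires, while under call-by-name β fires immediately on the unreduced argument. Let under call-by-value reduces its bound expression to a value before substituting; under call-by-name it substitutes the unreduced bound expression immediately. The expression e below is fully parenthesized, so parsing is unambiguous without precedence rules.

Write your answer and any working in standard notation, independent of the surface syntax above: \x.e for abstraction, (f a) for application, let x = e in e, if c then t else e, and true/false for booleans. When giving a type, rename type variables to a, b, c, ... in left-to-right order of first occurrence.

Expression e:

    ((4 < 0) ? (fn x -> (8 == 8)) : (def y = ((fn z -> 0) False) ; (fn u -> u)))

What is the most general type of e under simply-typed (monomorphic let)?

Working:
  unify Int ~ Int
  unify Int ~ Int
  unify Bool ~ Bool
  unify Int ~ Int
  unify Int ~ Int
\x._ : a -> Bool
\z._ : b -> Int
  unify b -> Int ~ Bool -> c
  unify b ~ Bool
  unify Int ~ c
_ _ : Int
let y : Int
u : d
\u._ : d -> d
  unify a -> Bool ~ d -> d
  unify a ~ d
  unify Bool ~ d

Answer: Bool -> Bool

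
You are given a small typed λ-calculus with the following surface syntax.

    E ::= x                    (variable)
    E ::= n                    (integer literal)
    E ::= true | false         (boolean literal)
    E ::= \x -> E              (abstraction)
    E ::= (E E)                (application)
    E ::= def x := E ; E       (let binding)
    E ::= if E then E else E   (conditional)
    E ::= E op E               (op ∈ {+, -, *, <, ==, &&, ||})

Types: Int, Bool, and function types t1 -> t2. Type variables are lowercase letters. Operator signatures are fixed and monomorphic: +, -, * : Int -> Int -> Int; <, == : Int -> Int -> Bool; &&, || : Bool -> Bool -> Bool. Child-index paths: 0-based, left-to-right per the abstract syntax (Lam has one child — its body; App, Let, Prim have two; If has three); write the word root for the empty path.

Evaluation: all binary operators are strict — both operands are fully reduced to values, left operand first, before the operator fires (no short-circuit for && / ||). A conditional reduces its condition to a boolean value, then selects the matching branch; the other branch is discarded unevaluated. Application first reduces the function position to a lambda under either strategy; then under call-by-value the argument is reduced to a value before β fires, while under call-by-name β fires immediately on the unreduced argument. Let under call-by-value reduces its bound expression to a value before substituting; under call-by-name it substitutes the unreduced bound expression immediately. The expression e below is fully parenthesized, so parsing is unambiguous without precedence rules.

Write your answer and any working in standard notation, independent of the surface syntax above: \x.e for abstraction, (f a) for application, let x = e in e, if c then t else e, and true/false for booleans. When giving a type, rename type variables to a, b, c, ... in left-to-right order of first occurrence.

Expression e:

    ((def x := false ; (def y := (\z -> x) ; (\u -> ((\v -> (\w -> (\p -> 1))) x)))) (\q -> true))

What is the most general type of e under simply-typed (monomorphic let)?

Working:
let x : Bool
x : Bool
\z._ : a -> Bool
let y : a -> Bool
\p._ : e -> Int
\w._ : d -> e -> Int
\v._ : c -> d -> e -> Int
x : Bool
  unify c -> d -> e -> Int ~ Bool -> f
  unify c ~ Bool
  unify d -> e -> Int ~ f
_ _ : d -> e -> Int
\u._ : b -> d -> e -> Int
\q._ : g -> Bool
  unify b -> d -> e -> Int ~ (g -> Bool) -> h
  unify b ~ g -> Bool
  unify d -> e -> Int ~ h
_ _ : d -> e -> Int

Answer: a -> b -> Int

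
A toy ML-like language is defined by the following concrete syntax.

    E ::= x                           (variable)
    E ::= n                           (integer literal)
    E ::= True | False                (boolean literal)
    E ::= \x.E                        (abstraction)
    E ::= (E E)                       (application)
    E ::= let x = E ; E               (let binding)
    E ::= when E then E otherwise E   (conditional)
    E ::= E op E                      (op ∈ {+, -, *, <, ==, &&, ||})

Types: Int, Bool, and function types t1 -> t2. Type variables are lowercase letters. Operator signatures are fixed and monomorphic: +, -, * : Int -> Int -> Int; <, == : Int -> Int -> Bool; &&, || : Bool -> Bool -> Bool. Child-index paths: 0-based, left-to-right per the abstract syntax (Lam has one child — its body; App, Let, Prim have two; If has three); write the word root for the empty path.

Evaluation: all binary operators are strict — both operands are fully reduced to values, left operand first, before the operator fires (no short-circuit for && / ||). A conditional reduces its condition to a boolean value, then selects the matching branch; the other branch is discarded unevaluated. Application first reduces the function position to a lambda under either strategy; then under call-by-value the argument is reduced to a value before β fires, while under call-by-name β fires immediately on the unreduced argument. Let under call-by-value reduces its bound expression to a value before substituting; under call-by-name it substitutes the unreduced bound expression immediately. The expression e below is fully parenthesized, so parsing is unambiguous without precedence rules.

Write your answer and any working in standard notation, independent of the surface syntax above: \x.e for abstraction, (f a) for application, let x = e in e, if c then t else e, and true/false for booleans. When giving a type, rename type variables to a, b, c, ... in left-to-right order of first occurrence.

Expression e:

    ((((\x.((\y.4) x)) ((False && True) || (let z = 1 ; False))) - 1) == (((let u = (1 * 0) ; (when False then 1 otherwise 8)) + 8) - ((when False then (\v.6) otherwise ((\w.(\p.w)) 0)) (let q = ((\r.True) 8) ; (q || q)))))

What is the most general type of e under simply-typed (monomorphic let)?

Trace:
\y._ : b -> Int
x : a
  unify b -> Int ~ a -> c
  unify b ~ a
  unify Int ~ c
_ _ : Int
\x._ : a -> Int
  unify Bool ~ Bool
  unify Bool ~ Bool
  unify Bool ~ Bool
let z : Int
  unify Bool ~ Bool
  unify a -> Int ~ Bool -> d
  unify a ~ Bool
  unify Int ~ d
_ _ : Int
  unify Int ~ Int
  unify Int ~ Int
  unify Int ~ Int
  unify Int ~ Int
  unify Int ~ Int
let u : Int
  unify Bool ~ Bool
  unify Int ~ Int
  unify Int ~ Int
  unify Int ~ Int
  unify Int ~ Int
  unify Bool ~ Bool
\v._ : e -> Int
w : f
\p._ : g -> f
\w._ : f -> g -> f
  unify f -> g -> f ~ Int -> h
  unify f ~ Int
  unify g -> Int ~ h
_ _ : g -> Int
  unify e -> Int ~ g -> Int
  unify e ~ g
  unify Int ~ Int
\r._ : i -> Bool
  unify i -> Bool ~ Int -> j
  unify i ~ Int
  unify Bool ~ j
_ _ : Bool
let q : Bool
q : Bool
  unify Bool ~ Bool
q : Bool
  unify Bool ~ Bool
  unify g -> Int ~ Bool -> k
  unify g ~ Bool
  unify Int ~ k
_ _ : Int
  unify Int ~ Int
  unify Int ~ Int

Answer: Bool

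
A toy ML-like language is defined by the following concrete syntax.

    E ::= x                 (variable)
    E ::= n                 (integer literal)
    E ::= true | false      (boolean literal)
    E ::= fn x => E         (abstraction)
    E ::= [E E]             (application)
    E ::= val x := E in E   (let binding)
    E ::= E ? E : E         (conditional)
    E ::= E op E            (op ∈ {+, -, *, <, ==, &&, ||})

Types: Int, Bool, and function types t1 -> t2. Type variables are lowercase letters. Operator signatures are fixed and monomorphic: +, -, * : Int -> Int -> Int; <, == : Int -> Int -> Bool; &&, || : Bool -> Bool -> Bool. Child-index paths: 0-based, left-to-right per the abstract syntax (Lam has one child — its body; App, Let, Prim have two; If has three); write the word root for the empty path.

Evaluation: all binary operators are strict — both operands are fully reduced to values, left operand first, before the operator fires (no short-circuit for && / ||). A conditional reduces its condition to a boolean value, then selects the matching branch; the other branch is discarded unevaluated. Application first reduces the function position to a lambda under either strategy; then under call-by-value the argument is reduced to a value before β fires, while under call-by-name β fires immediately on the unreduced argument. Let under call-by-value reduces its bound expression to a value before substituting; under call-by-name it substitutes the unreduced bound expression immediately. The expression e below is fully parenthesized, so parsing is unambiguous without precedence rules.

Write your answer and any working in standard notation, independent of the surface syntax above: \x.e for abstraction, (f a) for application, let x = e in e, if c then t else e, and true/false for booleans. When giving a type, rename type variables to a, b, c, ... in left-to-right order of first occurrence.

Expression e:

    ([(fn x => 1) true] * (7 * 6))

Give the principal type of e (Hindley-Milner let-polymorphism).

Answer: Int

Trace:
\x._ : a -> Int
  unify a -> Int ~ Bool -> b
  unify a ~ Bool
  unify Int ~ b
_ _ : Int
  unify Int ~ Int
  unify Int ~ Int
  unify Int ~ Int
  unify Int ~ Int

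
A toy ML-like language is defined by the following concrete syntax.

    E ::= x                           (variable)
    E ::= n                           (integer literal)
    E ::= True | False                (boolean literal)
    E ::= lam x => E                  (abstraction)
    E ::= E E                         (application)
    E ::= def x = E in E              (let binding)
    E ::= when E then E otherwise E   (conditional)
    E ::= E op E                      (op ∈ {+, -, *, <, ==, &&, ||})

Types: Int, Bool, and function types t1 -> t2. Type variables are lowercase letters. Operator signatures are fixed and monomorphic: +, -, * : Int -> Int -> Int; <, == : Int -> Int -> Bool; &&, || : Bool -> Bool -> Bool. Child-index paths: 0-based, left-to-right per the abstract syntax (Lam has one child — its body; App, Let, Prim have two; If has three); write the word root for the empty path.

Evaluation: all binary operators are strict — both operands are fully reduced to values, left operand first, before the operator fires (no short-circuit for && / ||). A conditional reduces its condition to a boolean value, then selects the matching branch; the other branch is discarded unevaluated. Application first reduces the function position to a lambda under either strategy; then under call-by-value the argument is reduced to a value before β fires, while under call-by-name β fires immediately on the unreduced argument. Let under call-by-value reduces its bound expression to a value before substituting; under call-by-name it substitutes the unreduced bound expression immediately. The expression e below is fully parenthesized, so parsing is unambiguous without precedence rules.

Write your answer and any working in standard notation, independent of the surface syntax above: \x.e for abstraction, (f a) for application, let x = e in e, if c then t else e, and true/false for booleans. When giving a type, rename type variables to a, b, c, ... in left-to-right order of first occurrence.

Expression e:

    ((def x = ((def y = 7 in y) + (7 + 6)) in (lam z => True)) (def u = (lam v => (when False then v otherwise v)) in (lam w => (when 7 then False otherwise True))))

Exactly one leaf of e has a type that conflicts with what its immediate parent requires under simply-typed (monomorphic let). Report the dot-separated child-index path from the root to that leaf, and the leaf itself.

Derivation:
let y : Int
y : Int
  unify Int ~ Int
  unify Int ~ Int
  unify Int ~ Int
  unify Int ~ Int
let x : Int
\z._ : a -> Bool
  unify Bool ~ Bool
v : b
v : b
  unify b ~ b
\v._ : b -> b
let u : b -> b
  unify Int ~ Bool
  FAIL: mismatch Int ~ Bool

Answer: 1.1.0.0 : 7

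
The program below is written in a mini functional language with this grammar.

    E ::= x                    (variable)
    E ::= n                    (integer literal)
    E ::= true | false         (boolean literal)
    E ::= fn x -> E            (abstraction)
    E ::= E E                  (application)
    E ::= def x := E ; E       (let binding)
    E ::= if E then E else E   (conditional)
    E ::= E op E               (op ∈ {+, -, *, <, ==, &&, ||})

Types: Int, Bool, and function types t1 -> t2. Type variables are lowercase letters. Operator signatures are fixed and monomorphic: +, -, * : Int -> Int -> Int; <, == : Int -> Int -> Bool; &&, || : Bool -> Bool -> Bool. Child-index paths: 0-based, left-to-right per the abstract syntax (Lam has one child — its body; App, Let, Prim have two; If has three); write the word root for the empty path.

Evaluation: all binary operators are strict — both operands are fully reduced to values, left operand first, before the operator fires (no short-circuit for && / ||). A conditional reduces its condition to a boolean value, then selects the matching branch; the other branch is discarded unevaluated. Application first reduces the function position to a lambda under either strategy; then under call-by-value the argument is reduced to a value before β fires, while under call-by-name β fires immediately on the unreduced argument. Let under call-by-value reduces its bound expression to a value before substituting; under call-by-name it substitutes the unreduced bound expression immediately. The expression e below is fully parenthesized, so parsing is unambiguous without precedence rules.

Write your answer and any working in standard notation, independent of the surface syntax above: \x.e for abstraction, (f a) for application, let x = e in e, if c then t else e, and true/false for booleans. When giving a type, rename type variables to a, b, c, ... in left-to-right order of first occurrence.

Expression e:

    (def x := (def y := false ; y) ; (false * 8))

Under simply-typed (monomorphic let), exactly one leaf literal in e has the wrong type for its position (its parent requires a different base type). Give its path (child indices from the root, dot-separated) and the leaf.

Answer: 1.0 : false

Working:
let y : Bool
y : Bool
let x : Bool
  unify Bool ~ Int
  FAIL: mismatch Bool ~ Int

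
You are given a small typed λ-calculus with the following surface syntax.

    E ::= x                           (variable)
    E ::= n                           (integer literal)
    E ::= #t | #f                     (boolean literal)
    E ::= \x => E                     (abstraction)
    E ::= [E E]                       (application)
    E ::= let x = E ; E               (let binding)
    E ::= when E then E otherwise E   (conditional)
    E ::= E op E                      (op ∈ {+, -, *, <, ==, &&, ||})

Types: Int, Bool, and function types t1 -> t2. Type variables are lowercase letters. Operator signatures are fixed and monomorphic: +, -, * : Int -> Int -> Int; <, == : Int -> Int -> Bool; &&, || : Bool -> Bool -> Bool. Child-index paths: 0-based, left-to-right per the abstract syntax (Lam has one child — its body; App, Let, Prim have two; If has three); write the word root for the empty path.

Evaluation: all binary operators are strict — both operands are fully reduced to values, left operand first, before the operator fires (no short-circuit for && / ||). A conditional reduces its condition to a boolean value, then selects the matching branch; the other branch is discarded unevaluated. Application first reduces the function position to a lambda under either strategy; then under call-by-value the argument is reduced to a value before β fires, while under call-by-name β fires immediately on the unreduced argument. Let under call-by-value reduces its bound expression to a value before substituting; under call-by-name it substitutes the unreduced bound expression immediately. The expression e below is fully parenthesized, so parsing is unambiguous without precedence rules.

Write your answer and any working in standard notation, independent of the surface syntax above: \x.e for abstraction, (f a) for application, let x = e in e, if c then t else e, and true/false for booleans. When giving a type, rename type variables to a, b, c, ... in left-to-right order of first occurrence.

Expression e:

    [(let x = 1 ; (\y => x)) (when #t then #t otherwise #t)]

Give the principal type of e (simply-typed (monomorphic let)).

Trace:
let x : Int
x : Int
\y._ : a -> Int
  unify Bool ~ Bool
  unify Bool ~ Bool
  unify a -> Int ~ Bool -> b
  unify a ~ Bool
  unify Int ~ b
_ _ : Int

Answer: Int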